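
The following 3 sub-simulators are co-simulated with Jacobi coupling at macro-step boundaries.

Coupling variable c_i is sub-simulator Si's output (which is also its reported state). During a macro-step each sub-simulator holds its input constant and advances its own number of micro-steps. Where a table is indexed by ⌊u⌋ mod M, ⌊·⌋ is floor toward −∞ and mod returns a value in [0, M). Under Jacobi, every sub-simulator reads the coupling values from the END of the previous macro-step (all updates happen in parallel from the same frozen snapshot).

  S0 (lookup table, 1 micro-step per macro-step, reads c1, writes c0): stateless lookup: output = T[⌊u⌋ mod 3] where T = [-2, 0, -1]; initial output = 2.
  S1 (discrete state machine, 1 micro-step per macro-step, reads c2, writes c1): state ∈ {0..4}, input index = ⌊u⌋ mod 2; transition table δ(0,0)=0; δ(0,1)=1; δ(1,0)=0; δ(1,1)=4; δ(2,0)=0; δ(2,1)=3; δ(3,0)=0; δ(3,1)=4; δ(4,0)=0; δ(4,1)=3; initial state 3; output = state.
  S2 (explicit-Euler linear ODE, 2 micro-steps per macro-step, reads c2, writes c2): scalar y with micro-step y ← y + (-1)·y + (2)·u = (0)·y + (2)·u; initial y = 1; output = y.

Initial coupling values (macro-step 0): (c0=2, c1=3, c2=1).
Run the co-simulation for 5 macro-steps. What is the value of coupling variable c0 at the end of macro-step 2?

c0 at macro-step 2 = 0

macro 1: S0 reads c1=3 → after 1×micro: -2; S1 reads c2=1 → after 1×micro: 4; S2 reads c2=1 → after 2×micro: 2 ⇒ (c0=-2, c1=4, c2=2)
macro 2: S0 reads c1=4 → after 1×micro: 0; S1 reads c2=2 → after 1×micro: 0; S2 reads c2=2 → after 2×micro: 4 ⇒ (c0=0, c1=0, c2=4)
macro 3: S0 reads c1=0 → after 1×micro: -2; S1 reads c2=4 → after 1×micro: 0; S2 reads c2=4 → after 2×micro: 8 ⇒ (c0=-2, c1=0, c2=8)
macro 4: S0 reads c1=0 → after 1×micro: -2; S1 reads c2=8 → after 1×micro: 0; S2 reads c2=8 → after 2×micro: 16 ⇒ (c0=-2, c1=0, c2=16)
macro 5: S0 reads c1=0 → after 1×micro: -2; S1 reads c2=16 → after 1×micro: 0; S2 reads c2=16 → after 2×micro: 32 ⇒ (c0=-2, c1=0, c2=32)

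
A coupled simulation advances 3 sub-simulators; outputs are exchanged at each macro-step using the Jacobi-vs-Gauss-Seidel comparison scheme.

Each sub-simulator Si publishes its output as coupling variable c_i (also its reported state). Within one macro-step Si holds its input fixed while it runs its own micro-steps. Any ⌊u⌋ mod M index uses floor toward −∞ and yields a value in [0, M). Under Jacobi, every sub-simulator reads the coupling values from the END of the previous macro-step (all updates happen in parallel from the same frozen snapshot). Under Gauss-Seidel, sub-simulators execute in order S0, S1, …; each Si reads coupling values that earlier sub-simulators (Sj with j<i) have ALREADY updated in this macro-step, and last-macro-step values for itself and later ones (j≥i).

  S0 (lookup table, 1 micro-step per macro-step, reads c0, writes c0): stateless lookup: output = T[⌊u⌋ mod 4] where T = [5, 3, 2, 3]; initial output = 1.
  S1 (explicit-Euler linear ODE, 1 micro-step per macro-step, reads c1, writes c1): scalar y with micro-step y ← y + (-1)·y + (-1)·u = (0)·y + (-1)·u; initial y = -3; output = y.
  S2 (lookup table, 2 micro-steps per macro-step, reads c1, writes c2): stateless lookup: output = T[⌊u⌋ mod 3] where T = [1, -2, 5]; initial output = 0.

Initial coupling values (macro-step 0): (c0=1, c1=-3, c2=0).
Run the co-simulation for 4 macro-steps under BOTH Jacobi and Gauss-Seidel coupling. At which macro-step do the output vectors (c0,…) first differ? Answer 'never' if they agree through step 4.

[Jacobi] macro 1: S0 reads c0=1 → after 1×micro: 3; S1 reads c1=-3 → after 1×micro: 3; S2 reads c1=-3 → after 2×micro: 1 ⇒ (c0=3, c1=3, c2=1)
[Jacobi] macro 2: S0 reads c0=3 → after 1×micro: 3; S1 reads c1=3 → after 1×micro: -3; S2 reads c1=3 → after 2×micro: 1 ⇒ (c0=3, c1=-3, c2=1)
[Jacobi] macro 3: S0 reads c0=3 → after 1×micro: 3; S1 reads c1=-3 → after 1×micro: 3; S2 reads c1=-3 → after 2×micro: 1 ⇒ (c0=3, c1=3, c2=1)
[Jacobi] macro 4: S0 reads c0=3 → after 1×micro: 3; S1 reads c1=3 → after 1×micro: -3; S2 reads c1=3 → after 2×micro: 1 ⇒ (c0=3, c1=-3, c2=1)
[Gauss-Seidel] macro 1: S0 reads c0=1 → after 1×micro: 3; S1 reads c1=-3 → after 1×micro: 3; S2 reads c1=3 → after 2×micro: 1 ⇒ (c0=3, c1=3, c2=1)
[Gauss-Seidel] macro 2: S0 reads c0=3 → after 1×micro: 3; S1 reads c1=3 → after 1×micro: -3; S2 reads c1=-3 → after 2×micro: 1 ⇒ (c0=3, c1=-3, c2=1)
[Gauss-Seidel] macro 3: S0 reads c0=3 → after 1×micro: 3; S1 reads c1=-3 → after 1×micro: 3; S2 reads c1=3 → after 2×micro: 1 ⇒ (c0=3, c1=3, c2=1)
[Gauss-Seidel] macro 4: S0 reads c0=3 → after 1×micro: 3; S1 reads c1=3 → after 1×micro: -3; S2 reads c1=-3 → after 2×micro: 1 ⇒ (c0=3, c1=-3, c2=1)

first divergence at macro-step: never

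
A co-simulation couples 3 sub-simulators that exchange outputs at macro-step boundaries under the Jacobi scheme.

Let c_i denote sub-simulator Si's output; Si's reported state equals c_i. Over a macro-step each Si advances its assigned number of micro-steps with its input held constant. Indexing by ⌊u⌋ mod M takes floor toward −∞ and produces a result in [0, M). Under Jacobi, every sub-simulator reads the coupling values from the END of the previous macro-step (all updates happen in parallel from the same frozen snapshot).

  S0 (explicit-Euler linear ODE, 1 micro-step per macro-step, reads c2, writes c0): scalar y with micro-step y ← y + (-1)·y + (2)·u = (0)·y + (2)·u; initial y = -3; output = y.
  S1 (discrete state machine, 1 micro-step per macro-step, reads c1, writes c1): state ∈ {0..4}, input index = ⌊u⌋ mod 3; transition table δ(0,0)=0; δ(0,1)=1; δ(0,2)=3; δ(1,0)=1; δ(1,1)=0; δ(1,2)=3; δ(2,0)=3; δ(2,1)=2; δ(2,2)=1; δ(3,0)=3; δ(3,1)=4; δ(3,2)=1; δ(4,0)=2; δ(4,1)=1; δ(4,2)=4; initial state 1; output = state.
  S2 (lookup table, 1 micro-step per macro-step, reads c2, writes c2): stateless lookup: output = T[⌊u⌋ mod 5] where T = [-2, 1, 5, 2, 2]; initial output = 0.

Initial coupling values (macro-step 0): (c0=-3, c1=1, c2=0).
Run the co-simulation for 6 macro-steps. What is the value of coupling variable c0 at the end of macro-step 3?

c0 at macro-step 3 = 4

macro 1: S0 reads c2=0 → after 1×micro: 0; S1 reads c1=1 → after 1×micro: 0; S2 reads c2=0 → after 1×micro: -2 ⇒ (c0=0, c1=0, c2=-2)
macro 2: S0 reads c2=-2 → after 1×micro: -4; S1 reads c1=0 → after 1×micro: 0; S2 reads c2=-2 → after 1×micro: 2 ⇒ (c0=-4, c1=0, c2=2)
macro 3: S0 reads c2=2 → after 1×micro: 4; S1 reads c1=0 → after 1×micro: 0; S2 reads c2=2 → after 1×micro: 5 ⇒ (c0=4, c1=0, c2=5)
macro 4: S0 reads c2=5 → after 1×micro: 10; S1 reads c1=0 → after 1×micro: 0; S2 reads c2=5 → after 1×micro: -2 ⇒ (c0=10, c1=0, c2=-2)
macro 5: S0 reads c2=-2 → after 1×micro: -4; S1 reads c1=0 → after 1×micro: 0; S2 reads c2=-2 → after 1×micro: 2 ⇒ (c0=-4, c1=0, c2=2)
macro 6: S0 reads c2=2 → after 1×micro: 4; S1 reads c1=0 → after 1×micro: 0; S2 reads c2=2 → after 1×micro: 5 ⇒ (c0=4, c1=0, c2=5)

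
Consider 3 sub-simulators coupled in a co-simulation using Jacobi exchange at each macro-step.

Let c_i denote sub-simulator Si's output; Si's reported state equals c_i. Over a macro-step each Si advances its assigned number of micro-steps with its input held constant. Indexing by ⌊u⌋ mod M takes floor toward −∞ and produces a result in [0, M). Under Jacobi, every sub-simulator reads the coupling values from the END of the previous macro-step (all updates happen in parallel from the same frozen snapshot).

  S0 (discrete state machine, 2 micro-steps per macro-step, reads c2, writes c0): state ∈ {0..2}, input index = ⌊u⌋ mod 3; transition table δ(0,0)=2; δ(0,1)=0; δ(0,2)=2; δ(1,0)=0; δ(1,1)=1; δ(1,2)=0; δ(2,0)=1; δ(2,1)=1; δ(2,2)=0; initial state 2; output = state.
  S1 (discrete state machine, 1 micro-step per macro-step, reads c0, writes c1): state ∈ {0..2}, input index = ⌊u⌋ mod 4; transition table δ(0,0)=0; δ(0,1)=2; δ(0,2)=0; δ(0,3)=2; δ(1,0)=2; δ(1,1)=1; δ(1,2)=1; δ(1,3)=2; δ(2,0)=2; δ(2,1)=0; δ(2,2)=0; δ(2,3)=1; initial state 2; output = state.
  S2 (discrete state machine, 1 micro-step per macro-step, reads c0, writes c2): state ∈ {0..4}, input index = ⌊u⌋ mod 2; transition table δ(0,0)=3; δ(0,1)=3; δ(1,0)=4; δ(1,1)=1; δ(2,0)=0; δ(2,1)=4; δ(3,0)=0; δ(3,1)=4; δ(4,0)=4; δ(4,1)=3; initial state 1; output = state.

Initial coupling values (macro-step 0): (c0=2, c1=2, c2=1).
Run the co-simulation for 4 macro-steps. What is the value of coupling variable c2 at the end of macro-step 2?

macro 1: S0 reads c2=1 → after 2×micro: 1; S1 reads c0=2 → after 1×micro: 0; S2 reads c0=2 → after 1×micro: 4 ⇒ (c0=1, c1=0, c2=4)
macro 2: S0 reads c2=4 → after 2×micro: 1; S1 reads c0=1 → after 1×micro: 2; S2 reads c0=1 → after 1×micro: 3 ⇒ (c0=1, c1=2, c2=3)
macro 3: S0 reads c2=3 → after 2×micro: 2; S1 reads c0=1 → after 1×micro: 0; S2 reads c0=1 → after 1×micro: 4 ⇒ (c0=2, c1=0, c2=4)
macro 4: S0 reads c2=4 → after 2×micro: 1; S1 reads c0=2 → after 1×micro: 0; S2 reads c0=2 → after 1×micro: 4 ⇒ (c0=1, c1=0, c2=4)

c2 at macro-step 2 = 3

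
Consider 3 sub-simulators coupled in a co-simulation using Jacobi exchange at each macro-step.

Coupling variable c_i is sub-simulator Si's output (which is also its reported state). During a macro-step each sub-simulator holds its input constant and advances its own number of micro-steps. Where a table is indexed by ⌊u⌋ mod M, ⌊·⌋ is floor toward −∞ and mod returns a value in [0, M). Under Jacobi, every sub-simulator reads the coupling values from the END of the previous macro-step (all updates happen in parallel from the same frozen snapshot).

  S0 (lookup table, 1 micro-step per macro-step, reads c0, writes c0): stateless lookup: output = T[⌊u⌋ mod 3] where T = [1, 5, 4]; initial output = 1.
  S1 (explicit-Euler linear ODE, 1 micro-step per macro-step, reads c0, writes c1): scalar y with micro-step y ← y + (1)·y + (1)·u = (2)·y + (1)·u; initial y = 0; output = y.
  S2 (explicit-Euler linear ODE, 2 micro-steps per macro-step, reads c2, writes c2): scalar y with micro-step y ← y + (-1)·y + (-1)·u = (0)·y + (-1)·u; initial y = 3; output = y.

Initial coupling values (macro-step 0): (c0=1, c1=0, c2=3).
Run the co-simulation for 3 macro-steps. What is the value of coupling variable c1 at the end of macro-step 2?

macro 1: S0 reads c0=1 → after 1×micro: 5; S1 reads c0=1 → after 1×micro: 1; S2 reads c2=3 → after 2×micro: -3 ⇒ (c0=5, c1=1, c2=-3)
macro 2: S0 reads c0=5 → after 1×micro: 4; S1 reads c0=5 → after 1×micro: 7; S2 reads c2=-3 → after 2×micro: 3 ⇒ (c0=4, c1=7, c2=3)
macro 3: S0 reads c0=4 → after 1×micro: 5; S1 reads c0=4 → after 1×micro: 18; S2 reads c2=3 → after 2×micro: -3 ⇒ (c0=5, c1=18, c2=-3)

c1 at macro-step 2 = 7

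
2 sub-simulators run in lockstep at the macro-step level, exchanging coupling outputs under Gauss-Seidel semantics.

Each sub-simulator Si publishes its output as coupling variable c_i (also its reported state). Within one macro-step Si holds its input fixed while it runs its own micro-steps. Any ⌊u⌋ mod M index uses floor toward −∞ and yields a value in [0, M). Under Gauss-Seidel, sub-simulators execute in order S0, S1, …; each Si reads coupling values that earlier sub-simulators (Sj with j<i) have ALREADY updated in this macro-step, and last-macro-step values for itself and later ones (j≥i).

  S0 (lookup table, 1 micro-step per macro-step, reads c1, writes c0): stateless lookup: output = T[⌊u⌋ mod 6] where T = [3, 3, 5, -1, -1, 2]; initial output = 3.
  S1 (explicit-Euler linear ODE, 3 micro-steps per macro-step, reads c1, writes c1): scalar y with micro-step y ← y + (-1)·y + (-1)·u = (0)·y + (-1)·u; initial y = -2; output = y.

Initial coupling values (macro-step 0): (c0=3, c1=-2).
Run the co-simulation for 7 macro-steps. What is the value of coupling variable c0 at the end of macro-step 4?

c0 at macro-step 4 = 5

macro 1: S0 reads c1=-2 → after 1×micro: -1; S1 reads c1=-2 → after 3×micro: 2 ⇒ (c0=-1, c1=2)
macro 2: S0 reads c1=2 → after 1×micro: 5; S1 reads c1=2 → after 3×micro: -2 ⇒ (c0=5, c1=-2)
macro 3: S0 reads c1=-2 → after 1×micro: -1; S1 reads c1=-2 → after 3×micro: 2 ⇒ (c0=-1, c1=2)
macro 4: S0 reads c1=2 → after 1×micro: 5; S1 reads c1=2 → after 3×micro: -2 ⇒ (c0=5, c1=-2)
macro 5: S0 reads c1=-2 → after 1×micro: -1; S1 reads c1=-2 → after 3×micro: 2 ⇒ (c0=-1, c1=2)
macro 6: S0 reads c1=2 → after 1×micro: 5; S1 reads c1=2 → after 3×micro: -2 ⇒ (c0=5, c1=-2)
macro 7: S0 reads c1=-2 → after 1×micro: -1; S1 reads c1=-2 → after 3×micro: 2 ⇒ (c0=-1, c1=2)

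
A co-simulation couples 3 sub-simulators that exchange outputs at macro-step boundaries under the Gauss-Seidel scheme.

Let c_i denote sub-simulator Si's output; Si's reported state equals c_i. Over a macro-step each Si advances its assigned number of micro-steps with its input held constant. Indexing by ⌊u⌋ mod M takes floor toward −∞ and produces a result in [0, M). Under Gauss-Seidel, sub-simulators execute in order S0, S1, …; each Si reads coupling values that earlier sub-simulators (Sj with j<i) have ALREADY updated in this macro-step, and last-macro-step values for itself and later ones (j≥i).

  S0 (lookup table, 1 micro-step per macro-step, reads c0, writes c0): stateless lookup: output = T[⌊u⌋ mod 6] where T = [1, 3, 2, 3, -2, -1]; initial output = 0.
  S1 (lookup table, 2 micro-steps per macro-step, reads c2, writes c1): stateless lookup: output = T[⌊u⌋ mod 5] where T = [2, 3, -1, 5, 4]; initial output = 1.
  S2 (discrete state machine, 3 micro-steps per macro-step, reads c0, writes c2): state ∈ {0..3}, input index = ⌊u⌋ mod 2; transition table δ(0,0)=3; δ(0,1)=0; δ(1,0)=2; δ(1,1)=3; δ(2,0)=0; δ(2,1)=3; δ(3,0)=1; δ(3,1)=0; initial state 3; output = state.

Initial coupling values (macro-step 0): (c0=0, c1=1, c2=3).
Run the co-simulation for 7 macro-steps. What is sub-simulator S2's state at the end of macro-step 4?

S2 state at macro-step 4 = 0

macro 1: S0 reads c0=0 → after 1×micro: 1; S1 reads c2=3 → after 2×micro: 5; S2 reads c0=1 → after 3×micro: 0 ⇒ (c0=1, c1=5, c2=0)
macro 2: S0 reads c0=1 → after 1×micro: 3; S1 reads c2=0 → after 2×micro: 2; S2 reads c0=3 → after 3×micro: 0 ⇒ (c0=3, c1=2, c2=0)
macro 3: S0 reads c0=3 → after 1×micro: 3; S1 reads c2=0 → after 2×micro: 2; S2 reads c0=3 → after 3×micro: 0 ⇒ (c0=3, c1=2, c2=0)
macro 4: S0 reads c0=3 → after 1×micro: 3; S1 reads c2=0 → after 2×micro: 2; S2 reads c0=3 → after 3×micro: 0 ⇒ (c0=3, c1=2, c2=0)
macro 5: S0 reads c0=3 → after 1×micro: 3; S1 reads c2=0 → after 2×micro: 2; S2 reads c0=3 → after 3×micro: 0 ⇒ (c0=3, c1=2, c2=0)
macro 6: S0 reads c0=3 → after 1×micro: 3; S1 reads c2=0 → after 2×micro: 2; S2 reads c0=3 → after 3×micro: 0 ⇒ (c0=3, c1=2, c2=0)
macro 7: S0 reads c0=3 → after 1×micro: 3; S1 reads c2=0 → after 2×micro: 2; S2 reads c0=3 → after 3×micro: 0 ⇒ (c0=3, c1=2, c2=0)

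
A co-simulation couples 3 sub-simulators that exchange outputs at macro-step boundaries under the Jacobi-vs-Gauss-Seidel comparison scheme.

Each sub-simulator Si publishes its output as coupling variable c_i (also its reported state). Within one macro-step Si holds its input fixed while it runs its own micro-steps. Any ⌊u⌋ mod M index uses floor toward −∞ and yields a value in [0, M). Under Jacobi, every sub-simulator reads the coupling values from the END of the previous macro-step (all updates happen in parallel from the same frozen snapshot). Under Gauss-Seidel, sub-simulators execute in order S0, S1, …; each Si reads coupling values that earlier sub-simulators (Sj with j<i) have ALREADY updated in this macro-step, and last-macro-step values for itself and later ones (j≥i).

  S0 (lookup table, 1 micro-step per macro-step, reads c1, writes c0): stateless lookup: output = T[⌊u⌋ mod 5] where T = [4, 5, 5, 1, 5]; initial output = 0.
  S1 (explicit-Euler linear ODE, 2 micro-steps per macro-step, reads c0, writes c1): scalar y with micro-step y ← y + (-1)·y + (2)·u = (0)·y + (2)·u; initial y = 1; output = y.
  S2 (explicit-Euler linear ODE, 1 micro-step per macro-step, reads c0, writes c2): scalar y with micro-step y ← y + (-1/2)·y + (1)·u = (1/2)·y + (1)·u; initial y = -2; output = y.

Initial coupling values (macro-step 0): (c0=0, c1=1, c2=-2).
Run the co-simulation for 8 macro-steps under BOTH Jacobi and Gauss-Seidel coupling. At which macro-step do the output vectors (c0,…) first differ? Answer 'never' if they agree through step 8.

[Jacobi] macro 1: S0 reads c1=1 → after 1×micro: 5; S1 reads c0=0 → after 2×micro: 0; S2 reads c0=0 → after 1×micro: -1 ⇒ (c0=5, c1=0, c2=-1)
[Jacobi] macro 2: S0 reads c1=0 → after 1×micro: 4; S1 reads c0=5 → after 2×micro: 10; S2 reads c0=5 → after 1×micro: 9/2 ⇒ (c0=4, c1=10, c2=9/2)
[Jacobi] macro 3: S0 reads c1=10 → after 1×micro: 4; S1 reads c0=4 → after 2×micro: 8; S2 reads c0=4 → after 1×micro: 25/4 ⇒ (c0=4, c1=8, c2=25/4)
[Jacobi] macro 4: S0 reads c1=8 → after 1×micro: 1; S1 reads c0=4 → after 2×micro: 8; S2 reads c0=4 → after 1×micro: 57/8 ⇒ (c0=1, c1=8, c2=57/8)
[Jacobi] macro 5: S0 reads c1=8 → after 1×micro: 1; S1 reads c0=1 → after 2×micro: 2; S2 reads c0=1 → after 1×micro: 73/16 ⇒ (c0=1, c1=2, c2=73/16)
[Jacobi] macro 6: S0 reads c1=2 → after 1×micro: 5; S1 reads c0=1 → after 2×micro: 2; S2 reads c0=1 → after 1×micro: 105/32 ⇒ (c0=5, c1=2, c2=105/32)
[Jacobi] macro 7: S0 reads c1=2 → after 1×micro: 5; S1 reads c0=5 → after 2×micro: 10; S2 reads c0=5 → after 1×micro: 425/64 ⇒ (c0=5, c1=10, c2=425/64)
[Jacobi] macro 8: S0 reads c1=10 → after 1×micro: 4; S1 reads c0=5 → after 2×micro: 10; S2 reads c0=5 → after 1×micro: 1065/128 ⇒ (c0=4, c1=10, c2=1065/128)
[Gauss-Seidel] macro 1: S0 reads c1=1 → after 1×micro: 5; S1 reads c0=5 → after 2×micro: 10; S2 reads c0=5 → after 1×micro: 4 ⇒ (c0=5, c1=10, c2=4)
[Gauss-Seidel] macro 2: S0 reads c1=10 → after 1×micro: 4; S1 reads c0=4 → after 2×micro: 8; S2 reads c0=4 → after 1×micro: 6 ⇒ (c0=4, c1=8, c2=6)
[Gauss-Seidel] macro 3: S0 reads c1=8 → after 1×micro: 1; S1 reads c0=1 → after 2×micro: 2; S2 reads c0=1 → after 1×micro: 4 ⇒ (c0=1, c1=2, c2=4)
[Gauss-Seidel] macro 4: S0 reads c1=2 → after 1×micro: 5; S1 reads c0=5 → after 2×micro: 10; S2 reads c0=5 → after 1×micro: 7 ⇒ (c0=5, c1=10, c2=7)
[Gauss-Seidel] macro 5: S0 reads c1=10 → after 1×micro: 4; S1 reads c0=4 → after 2×micro: 8; S2 reads c0=4 → after 1×micro: 15/2 ⇒ (c0=4, c1=8, c2=15/2)
[Gauss-Seidel] macro 6: S0 reads c1=8 → after 1×micro: 1; S1 reads c0=1 → after 2×micro: 2; S2 reads c0=1 → after 1×micro: 19/4 ⇒ (c0=1, c1=2, c2=19/4)
[Gauss-Seidel] macro 7: S0 reads c1=2 → after 1×micro: 5; S1 reads c0=5 → after 2×micro: 10; S2 reads c0=5 → after 1×micro: 59/8 ⇒ (c0=5, c1=10, c2=59/8)
[Gauss-Seidel] macro 8: S0 reads c1=10 → after 1×micro: 4; S1 reads c0=4 → after 2×micro: 8; S2 reads c0=4 → after 1×micro: 123/16 ⇒ (c0=4, c1=8, c2=123/16)

first divergence at macro-step: 1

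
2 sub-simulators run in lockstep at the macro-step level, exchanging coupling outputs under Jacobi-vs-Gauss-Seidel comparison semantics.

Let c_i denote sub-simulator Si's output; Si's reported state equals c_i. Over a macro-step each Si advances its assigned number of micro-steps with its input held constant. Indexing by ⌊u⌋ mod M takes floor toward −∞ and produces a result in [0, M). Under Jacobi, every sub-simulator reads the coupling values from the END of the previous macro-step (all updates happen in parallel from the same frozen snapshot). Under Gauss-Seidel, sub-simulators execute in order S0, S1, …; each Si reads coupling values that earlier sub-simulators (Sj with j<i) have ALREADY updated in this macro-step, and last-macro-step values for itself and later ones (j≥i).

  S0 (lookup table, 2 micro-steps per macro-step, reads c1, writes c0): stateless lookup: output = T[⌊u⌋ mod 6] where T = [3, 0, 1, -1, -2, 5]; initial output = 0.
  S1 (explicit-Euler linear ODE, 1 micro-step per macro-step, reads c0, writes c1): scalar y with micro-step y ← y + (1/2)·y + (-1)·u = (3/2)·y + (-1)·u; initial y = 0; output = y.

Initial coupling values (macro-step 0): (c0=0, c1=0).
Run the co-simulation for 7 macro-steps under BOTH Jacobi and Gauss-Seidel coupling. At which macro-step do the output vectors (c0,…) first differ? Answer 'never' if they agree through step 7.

first divergence at macro-step: 1

[Jacobi] macro 1: S0 reads c1=0 → after 2×micro: 3; S1 reads c0=0 → after 1×micro: 0 ⇒ (c0=3, c1=0)
[Jacobi] macro 2: S0 reads c1=0 → after 2×micro: 3; S1 reads c0=3 → after 1×micro: -3 ⇒ (c0=3, c1=-3)
[Jacobi] macro 3: S0 reads c1=-3 → after 2×micro: -1; S1 reads c0=3 → after 1×micro: -15/2 ⇒ (c0=-1, c1=-15/2)
[Jacobi] macro 4: S0 reads c1=-15/2 → after 2×micro: -2; S1 reads c0=-1 → after 1×micro: -41/4 ⇒ (c0=-2, c1=-41/4)
[Jacobi] macro 5: S0 reads c1=-41/4 → after 2×micro: 0; S1 reads c0=-2 → after 1×micro: -107/8 ⇒ (c0=0, c1=-107/8)
[Jacobi] macro 6: S0 reads c1=-107/8 → after 2×micro: -2; S1 reads c0=0 → after 1×micro: -321/16 ⇒ (c0=-2, c1=-321/16)
[Jacobi] macro 7: S0 reads c1=-321/16 → after 2×micro: -1; S1 reads c0=-2 → after 1×micro: -899/32 ⇒ (c0=-1, c1=-899/32)
[Gauss-Seidel] macro 1: S0 reads c1=0 → after 2×micro: 3; S1 reads c0=3 → after 1×micro: -3 ⇒ (c0=3, c1=-3)
[Gauss-Seidel] macro 2: S0 reads c1=-3 → after 2×micro: -1; S1 reads c0=-1 → after 1×micro: -7/2 ⇒ (c0=-1, c1=-7/2)
[Gauss-Seidel] macro 3: S0 reads c1=-7/2 → after 2×micro: 1; S1 reads c0=1 → after 1×micro: -25/4 ⇒ (c0=1, c1=-25/4)
[Gauss-Seidel] macro 4: S0 reads c1=-25/4 → after 2×micro: 5; S1 reads c0=5 → after 1×micro: -115/8 ⇒ (c0=5, c1=-115/8)
[Gauss-Seidel] macro 5: S0 reads c1=-115/8 → after 2×micro: -1; S1 reads c0=-1 → after 1×micro: -329/16 ⇒ (c0=-1, c1=-329/16)
[Gauss-Seidel] macro 6: S0 reads c1=-329/16 → after 2×micro: -1; S1 reads c0=-1 → after 1×micro: -955/32 ⇒ (c0=-1, c1=-955/32)
[Gauss-Seidel] macro 7: S0 reads c1=-955/32 → after 2×micro: 3; S1 reads c0=3 → after 1×micro: -3057/64 ⇒ (c0=3, c1=-3057/64)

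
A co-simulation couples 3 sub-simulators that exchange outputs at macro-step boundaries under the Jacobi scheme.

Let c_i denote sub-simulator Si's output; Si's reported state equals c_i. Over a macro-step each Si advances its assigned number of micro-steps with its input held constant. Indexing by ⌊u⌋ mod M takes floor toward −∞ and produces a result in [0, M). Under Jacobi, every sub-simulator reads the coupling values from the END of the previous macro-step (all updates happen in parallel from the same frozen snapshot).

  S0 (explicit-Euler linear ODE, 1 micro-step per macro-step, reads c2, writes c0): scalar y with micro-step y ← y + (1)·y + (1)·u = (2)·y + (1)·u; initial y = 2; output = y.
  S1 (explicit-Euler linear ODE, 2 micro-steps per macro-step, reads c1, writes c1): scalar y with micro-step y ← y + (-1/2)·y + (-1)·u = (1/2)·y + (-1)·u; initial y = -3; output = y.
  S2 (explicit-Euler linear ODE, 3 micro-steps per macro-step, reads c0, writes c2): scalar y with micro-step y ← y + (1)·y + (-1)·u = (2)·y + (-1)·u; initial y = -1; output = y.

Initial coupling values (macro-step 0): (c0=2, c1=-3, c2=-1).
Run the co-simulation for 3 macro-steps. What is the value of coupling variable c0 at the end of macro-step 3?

macro 1: S0 reads c2=-1 → after 1×micro: 3; S1 reads c1=-3 → after 2×micro: 15/4; S2 reads c0=2 → after 3×micro: -22 ⇒ (c0=3, c1=15/4, c2=-22)
macro 2: S0 reads c2=-22 → after 1×micro: -16; S1 reads c1=15/4 → after 2×micro: -75/16; S2 reads c0=3 → after 3×micro: -197 ⇒ (c0=-16, c1=-75/16, c2=-197)
macro 3: S0 reads c2=-197 → after 1×micro: -229; S1 reads c1=-75/16 → after 2×micro: 375/64; S2 reads c0=-16 → after 3×micro: -1464 ⇒ (c0=-229, c1=375/64, c2=-1464)

c0 at macro-step 3 = -229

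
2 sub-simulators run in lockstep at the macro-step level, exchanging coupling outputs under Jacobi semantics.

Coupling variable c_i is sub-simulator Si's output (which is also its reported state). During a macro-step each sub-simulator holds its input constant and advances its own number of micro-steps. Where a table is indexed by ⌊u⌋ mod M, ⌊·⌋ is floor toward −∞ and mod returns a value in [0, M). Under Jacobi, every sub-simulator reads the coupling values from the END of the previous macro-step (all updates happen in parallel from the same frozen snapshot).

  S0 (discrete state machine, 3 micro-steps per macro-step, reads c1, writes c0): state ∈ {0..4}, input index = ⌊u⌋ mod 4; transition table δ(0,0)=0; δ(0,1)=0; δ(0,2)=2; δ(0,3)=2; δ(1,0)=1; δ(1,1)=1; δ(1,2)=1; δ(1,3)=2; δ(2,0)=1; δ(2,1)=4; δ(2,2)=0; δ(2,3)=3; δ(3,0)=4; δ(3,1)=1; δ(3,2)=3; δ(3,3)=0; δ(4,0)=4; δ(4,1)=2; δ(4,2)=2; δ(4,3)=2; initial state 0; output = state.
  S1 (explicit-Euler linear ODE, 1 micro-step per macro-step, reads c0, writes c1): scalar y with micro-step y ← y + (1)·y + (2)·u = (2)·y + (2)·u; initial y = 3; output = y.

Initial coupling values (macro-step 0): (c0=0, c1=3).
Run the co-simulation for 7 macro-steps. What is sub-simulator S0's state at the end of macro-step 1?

S0 state at macro-step 1 = 0

macro 1: S0 reads c1=3 → after 3×micro: 0; S1 reads c0=0 → after 1×micro: 6 ⇒ (c0=0, c1=6)
macro 2: S0 reads c1=6 → after 3×micro: 2; S1 reads c0=0 → after 1×micro: 12 ⇒ (c0=2, c1=12)
macro 3: S0 reads c1=12 → after 3×micro: 1; S1 reads c0=2 → after 1×micro: 28 ⇒ (c0=1, c1=28)
macro 4: S0 reads c1=28 → after 3×micro: 1; S1 reads c0=1 → after 1×micro: 58 ⇒ (c0=1, c1=58)
macro 5: S0 reads c1=58 → after 3×micro: 1; S1 reads c0=1 → after 1×micro: 118 ⇒ (c0=1, c1=118)
macro 6: S0 reads c1=118 → after 3×micro: 1; S1 reads c0=1 → after 1×micro: 238 ⇒ (c0=1, c1=238)
macro 7: S0 reads c1=238 → after 3×micro: 1; S1 reads c0=1 → after 1×micro: 478 ⇒ (c0=1, c1=478)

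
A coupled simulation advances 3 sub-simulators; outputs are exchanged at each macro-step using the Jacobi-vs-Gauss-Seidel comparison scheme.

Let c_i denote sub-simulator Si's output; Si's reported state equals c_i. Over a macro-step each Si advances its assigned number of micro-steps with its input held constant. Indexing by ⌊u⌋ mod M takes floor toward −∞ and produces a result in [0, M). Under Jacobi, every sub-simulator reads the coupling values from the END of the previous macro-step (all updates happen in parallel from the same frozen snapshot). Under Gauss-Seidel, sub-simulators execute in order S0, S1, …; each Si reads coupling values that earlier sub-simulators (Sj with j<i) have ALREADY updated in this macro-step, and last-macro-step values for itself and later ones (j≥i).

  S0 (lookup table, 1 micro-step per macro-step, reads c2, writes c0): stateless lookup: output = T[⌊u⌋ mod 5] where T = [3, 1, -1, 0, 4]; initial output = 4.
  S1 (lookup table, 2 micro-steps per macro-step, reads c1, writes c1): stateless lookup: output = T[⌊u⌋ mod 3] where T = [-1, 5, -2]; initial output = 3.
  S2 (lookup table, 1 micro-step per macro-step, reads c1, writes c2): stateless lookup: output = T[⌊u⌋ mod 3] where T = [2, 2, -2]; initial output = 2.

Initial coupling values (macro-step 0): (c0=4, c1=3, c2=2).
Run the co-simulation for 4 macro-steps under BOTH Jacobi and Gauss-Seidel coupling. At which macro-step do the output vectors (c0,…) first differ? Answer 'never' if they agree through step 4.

first divergence at macro-step: 1

[Jacobi] macro 1: S0 reads c2=2 → after 1×micro: -1; S1 reads c1=3 → after 2×micro: -1; S2 reads c1=3 → after 1×micro: 2 ⇒ (c0=-1, c1=-1, c2=2)
[Jacobi] macro 2: S0 reads c2=2 → after 1×micro: -1; S1 reads c1=-1 → after 2×micro: -2; S2 reads c1=-1 → after 1×micro: -2 ⇒ (c0=-1, c1=-2, c2=-2)
[Jacobi] macro 3: S0 reads c2=-2 → after 1×micro: 0; S1 reads c1=-2 → after 2×micro: 5; S2 reads c1=-2 → after 1×micro: 2 ⇒ (c0=0, c1=5, c2=2)
[Jacobi] macro 4: S0 reads c2=2 → after 1×micro: -1; S1 reads c1=5 → after 2×micro: -2; S2 reads c1=5 → after 1×micro: -2 ⇒ (c0=-1, c1=-2, c2=-2)
[Gauss-Seidel] macro 1: S0 reads c2=2 → after 1×micro: -1; S1 reads c1=3 → after 2×micro: -1; S2 reads c1=-1 → after 1×micro: -2 ⇒ (c0=-1, c1=-1, c2=-2)
[Gauss-Seidel] macro 2: S0 reads c2=-2 → after 1×micro: 0; S1 reads c1=-1 → after 2×micro: -2; S2 reads c1=-2 → after 1×micro: 2 ⇒ (c0=0, c1=-2, c2=2)
[Gauss-Seidel] macro 3: S0 reads c2=2 → after 1×micro: -1; S1 reads c1=-2 → after 2×micro: 5; S2 reads c1=5 → after 1×micro: -2 ⇒ (c0=-1, c1=5, c2=-2)
[Gauss-Seidel] macro 4: S0 reads c2=-2 → after 1×micro: 0; S1 reads c1=5 → after 2×micro: -2; S2 reads c1=-2 → after 1×micro: 2 ⇒ (c0=0, c1=-2, c2=2)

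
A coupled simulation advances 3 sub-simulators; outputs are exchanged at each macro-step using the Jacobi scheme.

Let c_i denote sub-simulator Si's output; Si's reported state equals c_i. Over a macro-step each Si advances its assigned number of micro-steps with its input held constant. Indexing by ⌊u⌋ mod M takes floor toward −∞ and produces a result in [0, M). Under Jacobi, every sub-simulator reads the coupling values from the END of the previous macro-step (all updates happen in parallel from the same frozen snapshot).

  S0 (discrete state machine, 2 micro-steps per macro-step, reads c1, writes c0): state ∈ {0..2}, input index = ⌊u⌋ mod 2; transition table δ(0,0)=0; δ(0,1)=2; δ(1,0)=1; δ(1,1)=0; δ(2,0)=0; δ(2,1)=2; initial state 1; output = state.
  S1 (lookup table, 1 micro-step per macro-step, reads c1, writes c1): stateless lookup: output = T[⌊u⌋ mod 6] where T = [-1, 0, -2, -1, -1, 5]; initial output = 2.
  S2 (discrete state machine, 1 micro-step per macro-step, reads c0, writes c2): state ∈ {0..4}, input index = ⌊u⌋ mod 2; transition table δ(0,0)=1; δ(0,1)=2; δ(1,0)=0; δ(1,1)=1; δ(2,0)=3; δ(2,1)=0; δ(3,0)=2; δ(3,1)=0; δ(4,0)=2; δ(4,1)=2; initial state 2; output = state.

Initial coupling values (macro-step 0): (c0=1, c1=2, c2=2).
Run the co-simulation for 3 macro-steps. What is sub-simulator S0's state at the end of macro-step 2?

macro 1: S0 reads c1=2 → after 2×micro: 1; S1 reads c1=2 → after 1×micro: -2; S2 reads c0=1 → after 1×micro: 0 ⇒ (c0=1, c1=-2, c2=0)
macro 2: S0 reads c1=-2 → after 2×micro: 1; S1 reads c1=-2 → after 1×micro: -1; S2 reads c0=1 → after 1×micro: 2 ⇒ (c0=1, c1=-1, c2=2)
macro 3: S0 reads c1=-1 → after 2×micro: 2; S1 reads c1=-1 → after 1×micro: 5; S2 reads c0=1 → after 1×micro: 0 ⇒ (c0=2, c1=5, c2=0)

S0 state at macro-step 2 = 1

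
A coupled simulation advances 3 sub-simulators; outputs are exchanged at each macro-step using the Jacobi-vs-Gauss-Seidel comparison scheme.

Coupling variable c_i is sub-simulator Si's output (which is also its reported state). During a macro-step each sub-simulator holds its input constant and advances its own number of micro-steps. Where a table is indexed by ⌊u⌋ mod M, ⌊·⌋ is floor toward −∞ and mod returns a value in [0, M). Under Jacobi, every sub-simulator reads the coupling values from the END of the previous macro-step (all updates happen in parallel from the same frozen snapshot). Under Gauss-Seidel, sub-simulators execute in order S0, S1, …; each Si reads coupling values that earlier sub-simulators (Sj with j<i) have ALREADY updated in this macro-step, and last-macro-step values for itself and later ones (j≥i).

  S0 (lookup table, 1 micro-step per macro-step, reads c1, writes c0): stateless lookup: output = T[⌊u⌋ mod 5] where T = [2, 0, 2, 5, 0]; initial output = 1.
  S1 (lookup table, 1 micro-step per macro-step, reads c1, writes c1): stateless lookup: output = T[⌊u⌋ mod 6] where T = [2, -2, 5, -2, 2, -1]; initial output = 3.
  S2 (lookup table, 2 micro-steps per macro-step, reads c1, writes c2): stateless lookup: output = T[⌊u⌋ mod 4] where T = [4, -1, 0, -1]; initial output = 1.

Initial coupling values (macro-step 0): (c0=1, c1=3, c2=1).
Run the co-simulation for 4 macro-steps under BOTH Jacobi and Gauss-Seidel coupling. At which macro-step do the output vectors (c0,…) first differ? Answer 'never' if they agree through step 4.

first divergence at macro-step: 1

[Jacobi] macro 1: S0 reads c1=3 → after 1×micro: 5; S1 reads c1=3 → after 1×micro: -2; S2 reads c1=3 → after 2×micro: -1 ⇒ (c0=5, c1=-2, c2=-1)
[Jacobi] macro 2: S0 reads c1=-2 → after 1×micro: 5; S1 reads c1=-2 → after 1×micro: 2; S2 reads c1=-2 → after 2×micro: 0 ⇒ (c0=5, c1=2, c2=0)
[Jacobi] macro 3: S0 reads c1=2 → after 1×micro: 2; S1 reads c1=2 → after 1×micro: 5; S2 reads c1=2 → after 2×micro: 0 ⇒ (c0=2, c1=5, c2=0)
[Jacobi] macro 4: S0 reads c1=5 → after 1×micro: 2; S1 reads c1=5 → after 1×micro: -1; S2 reads c1=5 → after 2×micro: -1 ⇒ (c0=2, c1=-1, c2=-1)
[Gauss-Seidel] macro 1: S0 reads c1=3 → after 1×micro: 5; S1 reads c1=3 → after 1×micro: -2; S2 reads c1=-2 → after 2×micro: 0 ⇒ (c0=5, c1=-2, c2=0)
[Gauss-Seidel] macro 2: S0 reads c1=-2 → after 1×micro: 5; S1 reads c1=-2 → after 1×micro: 2; S2 reads c1=2 → after 2×micro: 0 ⇒ (c0=5, c1=2, c2=0)
[Gauss-Seidel] macro 3: S0 reads c1=2 → after 1×micro: 2; S1 reads c1=2 → after 1×micro: 5; S2 reads c1=5 → after 2×micro: -1 ⇒ (c0=2, c1=5, c2=-1)
[Gauss-Seidel] macro 4: S0 reads c1=5 → after 1×micro: 2; S1 reads c1=5 → after 1×micro: -1; S2 reads c1=-1 → after 2×micro: -1 ⇒ (c0=2, c1=-1, c2=-1)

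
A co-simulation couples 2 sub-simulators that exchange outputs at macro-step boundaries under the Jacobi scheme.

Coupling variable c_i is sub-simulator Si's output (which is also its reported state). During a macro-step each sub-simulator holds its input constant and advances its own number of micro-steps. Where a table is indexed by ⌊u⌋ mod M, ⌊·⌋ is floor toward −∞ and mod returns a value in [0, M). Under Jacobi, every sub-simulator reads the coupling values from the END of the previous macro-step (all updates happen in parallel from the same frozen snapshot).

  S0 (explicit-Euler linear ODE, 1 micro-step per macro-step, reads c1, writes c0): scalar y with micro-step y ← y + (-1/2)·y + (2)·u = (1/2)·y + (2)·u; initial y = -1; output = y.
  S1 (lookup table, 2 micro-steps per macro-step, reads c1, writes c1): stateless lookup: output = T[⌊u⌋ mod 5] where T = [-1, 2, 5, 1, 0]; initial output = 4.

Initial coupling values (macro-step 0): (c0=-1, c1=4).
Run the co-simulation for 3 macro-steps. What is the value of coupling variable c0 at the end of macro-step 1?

macro 1: S0 reads c1=4 → after 1×micro: 15/2; S1 reads c1=4 → after 2×micro: 0 ⇒ (c0=15/2, c1=0)
macro 2: S0 reads c1=0 → after 1×micro: 15/4; S1 reads c1=0 → after 2×micro: -1 ⇒ (c0=15/4, c1=-1)
macro 3: S0 reads c1=-1 → after 1×micro: -1/8; S1 reads c1=-1 → after 2×micro: 0 ⇒ (c0=-1/8, c1=0)

c0 at macro-step 1 = 15/2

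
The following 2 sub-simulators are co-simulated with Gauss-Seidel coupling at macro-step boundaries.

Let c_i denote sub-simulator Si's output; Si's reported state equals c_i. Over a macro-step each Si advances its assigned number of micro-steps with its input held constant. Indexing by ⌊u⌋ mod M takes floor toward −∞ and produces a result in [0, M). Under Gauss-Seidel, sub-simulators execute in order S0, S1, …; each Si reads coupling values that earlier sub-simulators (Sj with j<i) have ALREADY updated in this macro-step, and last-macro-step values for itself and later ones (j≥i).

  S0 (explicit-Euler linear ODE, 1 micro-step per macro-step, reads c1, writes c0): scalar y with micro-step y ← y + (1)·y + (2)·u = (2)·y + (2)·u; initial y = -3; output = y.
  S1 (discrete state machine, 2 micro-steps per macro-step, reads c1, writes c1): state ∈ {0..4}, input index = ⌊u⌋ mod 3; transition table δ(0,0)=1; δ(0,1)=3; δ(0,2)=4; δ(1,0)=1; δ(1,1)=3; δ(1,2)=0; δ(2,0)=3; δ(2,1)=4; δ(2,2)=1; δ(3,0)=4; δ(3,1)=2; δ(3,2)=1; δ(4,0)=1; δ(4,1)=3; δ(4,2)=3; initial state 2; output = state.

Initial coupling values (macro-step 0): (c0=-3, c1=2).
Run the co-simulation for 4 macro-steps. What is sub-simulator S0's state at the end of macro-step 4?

macro 1: S0 reads c1=2 → after 1×micro: -2; S1 reads c1=2 → after 2×micro: 0 ⇒ (c0=-2, c1=0)
macro 2: S0 reads c1=0 → after 1×micro: -4; S1 reads c1=0 → after 2×micro: 1 ⇒ (c0=-4, c1=1)
macro 3: S0 reads c1=1 → after 1×micro: -6; S1 reads c1=1 → after 2×micro: 2 ⇒ (c0=-6, c1=2)
macro 4: S0 reads c1=2 → after 1×micro: -8; S1 reads c1=2 → after 2×micro: 0 ⇒ (c0=-8, c1=0)

S0 state at macro-step 4 = -8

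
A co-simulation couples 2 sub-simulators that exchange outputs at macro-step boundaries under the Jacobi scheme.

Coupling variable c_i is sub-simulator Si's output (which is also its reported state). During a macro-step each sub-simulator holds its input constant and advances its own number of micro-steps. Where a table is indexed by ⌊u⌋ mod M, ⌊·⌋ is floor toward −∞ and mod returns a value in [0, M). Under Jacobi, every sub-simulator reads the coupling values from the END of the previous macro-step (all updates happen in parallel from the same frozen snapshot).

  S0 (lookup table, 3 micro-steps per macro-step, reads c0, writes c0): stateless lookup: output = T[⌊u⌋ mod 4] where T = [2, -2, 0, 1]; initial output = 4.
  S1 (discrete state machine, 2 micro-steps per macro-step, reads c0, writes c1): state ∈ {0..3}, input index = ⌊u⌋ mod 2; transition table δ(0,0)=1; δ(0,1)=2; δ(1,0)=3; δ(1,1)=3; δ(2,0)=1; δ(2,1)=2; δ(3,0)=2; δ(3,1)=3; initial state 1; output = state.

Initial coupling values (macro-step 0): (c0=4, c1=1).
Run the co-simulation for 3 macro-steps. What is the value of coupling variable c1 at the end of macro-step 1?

macro 1: S0 reads c0=4 → after 3×micro: 2; S1 reads c0=4 → after 2×micro: 2 ⇒ (c0=2, c1=2)
macro 2: S0 reads c0=2 → after 3×micro: 0; S1 reads c0=2 → after 2×micro: 3 ⇒ (c0=0, c1=3)
macro 3: S0 reads c0=0 → after 3×micro: 2; S1 reads c0=0 → after 2×micro: 1 ⇒ (c0=2, c1=1)

c1 at macro-step 1 = 2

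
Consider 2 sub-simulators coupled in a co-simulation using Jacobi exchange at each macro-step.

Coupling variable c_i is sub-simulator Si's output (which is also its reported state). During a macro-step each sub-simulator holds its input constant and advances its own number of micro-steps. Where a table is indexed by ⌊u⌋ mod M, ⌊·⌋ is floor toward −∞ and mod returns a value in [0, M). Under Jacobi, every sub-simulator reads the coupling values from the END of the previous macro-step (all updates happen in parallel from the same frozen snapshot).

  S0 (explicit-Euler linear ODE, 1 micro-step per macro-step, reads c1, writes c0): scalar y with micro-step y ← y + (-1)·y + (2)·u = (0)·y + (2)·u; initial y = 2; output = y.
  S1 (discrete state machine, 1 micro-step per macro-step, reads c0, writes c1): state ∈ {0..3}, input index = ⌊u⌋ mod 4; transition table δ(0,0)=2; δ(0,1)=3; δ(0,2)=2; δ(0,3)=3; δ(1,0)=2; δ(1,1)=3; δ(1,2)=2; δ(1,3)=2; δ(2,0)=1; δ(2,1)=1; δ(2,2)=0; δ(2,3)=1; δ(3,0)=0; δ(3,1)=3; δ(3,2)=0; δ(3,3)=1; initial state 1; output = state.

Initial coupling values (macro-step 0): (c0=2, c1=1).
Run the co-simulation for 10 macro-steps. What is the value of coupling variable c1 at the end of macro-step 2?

macro 1: S0 reads c1=1 → after 1×micro: 2; S1 reads c0=2 → after 1×micro: 2 ⇒ (c0=2, c1=2)
macro 2: S0 reads c1=2 → after 1×micro: 4; S1 reads c0=2 → after 1×micro: 0 ⇒ (c0=4, c1=0)
macro 3: S0 reads c1=0 → after 1×micro: 0; S1 reads c0=4 → after 1×micro: 2 ⇒ (c0=0, c1=2)
macro 4: S0 reads c1=2 → after 1×micro: 4; S1 reads c0=0 → after 1×micro: 1 ⇒ (c0=4, c1=1)
macro 5: S0 reads c1=1 → after 1×micro: 2; S1 reads c0=4 → after 1×micro: 2 ⇒ (c0=2, c1=2)
macro 6: S0 reads c1=2 → after 1×micro: 4; S1 reads c0=2 → after 1×micro: 0 ⇒ (c0=4, c1=0)
macro 7: S0 reads c1=0 → after 1×micro: 0; S1 reads c0=4 → after 1×micro: 2 ⇒ (c0=0, c1=2)
macro 8: S0 reads c1=2 → after 1×micro: 4; S1 reads c0=0 → after 1×micro: 1 ⇒ (c0=4, c1=1)
macro 9: S0 reads c1=1 → after 1×micro: 2; S1 reads c0=4 → after 1×micro: 2 ⇒ (c0=2, c1=2)
macro 10: S0 reads c1=2 → after 1×micro: 4; S1 reads c0=2 → after 1×micro: 0 ⇒ (c0=4, c1=0)

c1 at macro-step 2 = 0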